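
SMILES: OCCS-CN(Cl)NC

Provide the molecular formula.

C4H11ClN2OS

Heavy atoms from the SMILES: 4 C, 1 Cl, 2 N, 1 O, 1 S.
Implicit hydrogens by atom environment:
  3 × C: 2 H each → 6
  1 × C: 3 H
  1 × Cl: no H
  1 × N: 1 H
  1 × N: no H
  1 × O: 1 H
  1 × S: no H
  Total hydrogens = 11.
Molecular formula: C4H11ClN2OS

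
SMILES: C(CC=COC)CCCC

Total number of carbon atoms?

9

The symbol for carbon appears 9 times in the SMILES.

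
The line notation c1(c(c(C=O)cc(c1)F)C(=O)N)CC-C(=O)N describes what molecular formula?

Heavy atoms from the SMILES: 11 C, 1 F, 2 N, 3 O.
Implicit hydrogens by atom environment:
  4 × C (aromatic): no H
  3 × O: no H
  2 × C: 2 H each → 4
  2 × C (aromatic): 1 H each → 2
  2 × C: no H
  2 × N: 2 H each → 4
  1 × C: 1 H
  1 × F: no H
  Total hydrogens = 11.
Molecular formula: C11H11FN2O3

C11H11FN2O3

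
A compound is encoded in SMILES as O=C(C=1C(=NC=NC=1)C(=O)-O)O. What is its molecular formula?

Heavy atoms from the SMILES: 6 C, 2 N, 4 O.
Implicit hydrogens by atom environment:
  2 × C (aromatic): 1 H each → 2
  2 × C (aromatic): no H
  2 × C: no H
  2 × N (aromatic): no H
  2 × O: 1 H each → 2
  2 × O: no H
  Total hydrogens = 4.
Molecular formula: C6H4N2O4

C6H4N2O4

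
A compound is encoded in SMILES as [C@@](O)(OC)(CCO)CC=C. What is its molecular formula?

Heavy atoms from the SMILES: 7 C, 3 O.
Implicit hydrogens by atom environment:
  4 × C: 2 H each → 8
  2 × O: 1 H each → 2
  1 × C: 3 H
  1 × C: 1 H
  1 × C: no H
  1 × O: no H
  Total hydrogens = 14.
Molecular formula: C7H14O3

C7H14O3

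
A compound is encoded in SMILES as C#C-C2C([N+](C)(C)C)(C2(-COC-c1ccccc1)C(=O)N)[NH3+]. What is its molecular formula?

[C17H25N3O2]2+

Heavy atoms from the SMILES: 17 C, 3 N, 2 O.
Implicit hydrogens by atom environment:
  5 × C (aromatic): 1 H each → 5
  4 × C: no H
  3 × C: 3 H each → 9
  2 × C: 2 H each → 4
  2 × C: 1 H each → 2
  2 × O: no H
  1 × C (aromatic): no H
  1 × N (charge +1): 3 H
  1 × N: 2 H
  1 × N (charge +1): no H
  Total hydrogens = 25.
Net charge +2.
Molecular formula: [C17H25N3O2]2+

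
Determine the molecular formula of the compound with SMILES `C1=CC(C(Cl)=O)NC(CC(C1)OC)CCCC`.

C13H22ClNO2

Heavy atoms from the SMILES: 13 C, 1 Cl, 1 N, 2 O.
Implicit hydrogens by atom environment:
  5 × C: 2 H each → 10
  5 × C: 1 H each → 5
  2 × C: 3 H each → 6
  2 × O: no H
  1 × C: no H
  1 × Cl: no H
  1 × N: 1 H
  Total hydrogens = 22.
Molecular formula: C13H22ClNO2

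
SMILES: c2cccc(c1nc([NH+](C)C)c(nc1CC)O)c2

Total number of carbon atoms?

14

The symbol for carbon appears 14 times in the SMILES. Lowercase c denotes aromatic carbon and counts toward C.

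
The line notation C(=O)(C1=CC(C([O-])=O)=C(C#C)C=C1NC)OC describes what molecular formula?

Heavy atoms from the SMILES: 12 C, 1 N, 4 O.
Implicit hydrogens by atom environment:
  4 × C (aromatic): no H
  3 × C: no H
  3 × O: no H
  2 × C: 3 H each → 6
  2 × C (aromatic): 1 H each → 2
  1 × C: 1 H
  1 × N: 1 H
  1 × O (charge -1): no H
  Total hydrogens = 10.
Net charge -1.
Molecular formula: C12H10NO4-

C12H10NO4-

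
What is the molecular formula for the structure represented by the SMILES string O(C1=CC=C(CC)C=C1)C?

Heavy atoms from the SMILES: 9 C, 1 O.
Implicit hydrogens by atom environment:
  4 × C (aromatic): 1 H each → 4
  2 × C: 3 H each → 6
  2 × C (aromatic): no H
  1 × C: 2 H
  1 × O: no H
  Total hydrogens = 12.
Molecular formula: C9H12O

C9H12O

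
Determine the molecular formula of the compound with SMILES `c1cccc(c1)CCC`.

C9H12

Heavy atoms from the SMILES: 9 C.
Implicit hydrogens by atom environment:
  5 × C (aromatic): 1 H each → 5
  2 × C: 2 H each → 4
  1 × C: 3 H
  1 × C (aromatic): no H
  Total hydrogens = 12.
Molecular formula: C9H12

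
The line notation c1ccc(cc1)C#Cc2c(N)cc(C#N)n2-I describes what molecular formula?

C13H8IN3

Heavy atoms from the SMILES: 13 C, 1 I, 3 N.
Implicit hydrogens by atom environment:
  6 × C (aromatic): 1 H each → 6
  4 × C (aromatic): no H
  3 × C: no H
  1 × I: no H
  1 × N: 2 H
  1 × N (aromatic): no H
  1 × N: no H
  Total hydrogens = 8.
Molecular formula: C13H8IN3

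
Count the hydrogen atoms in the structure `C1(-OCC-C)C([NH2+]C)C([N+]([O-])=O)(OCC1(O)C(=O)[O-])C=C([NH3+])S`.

Hydrogens are implicit in SMILES; fill each atom to its normal valence:
  4 × C: no H
  4 × O: no H
  3 × C: 2 H each → 6
  3 × C: 1 H each → 3
  2 × C: 3 H each → 6
  2 × O (charge -1): no H
  1 × N (charge +1): 3 H
  1 × N (charge +1): 2 H
  1 × N (charge +1): no H
  1 × O: 1 H
  1 × S: 1 H
  Total hydrogens = 22.

22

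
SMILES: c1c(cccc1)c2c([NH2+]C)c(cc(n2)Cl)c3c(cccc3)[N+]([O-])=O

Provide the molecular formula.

C18H15ClN3O2+

Heavy atoms from the SMILES: 18 C, 1 Cl, 3 N, 2 O.
Implicit hydrogens by atom environment:
  10 × C (aromatic): 1 H each → 10
  7 × C (aromatic): no H
  1 × C: 3 H
  1 × Cl: no H
  1 × N (charge +1): 2 H
  1 × N (aromatic): no H
  1 × N (charge +1): no H
  1 × O: no H
  1 × O (charge -1): no H
  Total hydrogens = 15.
Net charge +1.
Molecular formula: C18H15ClN3O2+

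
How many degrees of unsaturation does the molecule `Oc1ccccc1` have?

Molecular formula from the SMILES: C6H6O.
DoU = (2C + 2 + N − H − X)/2 = (2·6 + 2 + 0 − 6 − 0)/2 = 8/2 = 4.
(Structurally: 1 ring(s) + 3 π bond(s) = 4.)

4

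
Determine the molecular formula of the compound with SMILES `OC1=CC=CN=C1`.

C5H5NO

Heavy atoms from the SMILES: 5 C, 1 N, 1 O.
Implicit hydrogens by atom environment:
  4 × C (aromatic): 1 H each → 4
  1 × C (aromatic): no H
  1 × N (aromatic): no H
  1 × O: 1 H
  Total hydrogens = 5.
Molecular formula: C5H5NO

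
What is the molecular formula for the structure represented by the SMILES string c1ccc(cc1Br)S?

C6H5BrS

Heavy atoms from the SMILES: 1 Br, 6 C, 1 S.
Implicit hydrogens by atom environment:
  4 × C (aromatic): 1 H each → 4
  2 × C (aromatic): no H
  1 × Br: no H
  1 × S: 1 H
  Total hydrogens = 5.
Molecular formula: C6H5BrS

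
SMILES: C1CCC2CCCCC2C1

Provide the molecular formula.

C10H18

Heavy atoms from the SMILES: 10 C.
Implicit hydrogens by atom environment:
  8 × C: 2 H each → 16
  2 × C: 1 H each → 2
  Total hydrogens = 18.
Molecular formula: C10H18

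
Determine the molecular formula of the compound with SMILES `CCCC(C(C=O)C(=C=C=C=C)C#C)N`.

Heavy atoms from the SMILES: 13 C, 1 N, 1 O.
Implicit hydrogens by atom environment:
  5 × C: no H
  4 × C: 1 H each → 4
  3 × C: 2 H each → 6
  1 × C: 3 H
  1 × N: 2 H
  1 × O: no H
  Total hydrogens = 15.
Molecular formula: C13H15NO

C13H15NO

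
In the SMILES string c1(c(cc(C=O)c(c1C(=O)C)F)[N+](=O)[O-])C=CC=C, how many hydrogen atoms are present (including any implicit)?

Hydrogens are implicit in SMILES; fill each atom to its normal valence:
  5 × C (aromatic): no H
  4 × C: 1 H each → 4
  3 × O: no H
  1 × C: 3 H
  1 × C: 2 H
  1 × C (aromatic): 1 H
  1 × C: no H
  1 × F: no H
  1 × N (charge +1): no H
  1 × O (charge -1): no H
  Total hydrogens = 10.

10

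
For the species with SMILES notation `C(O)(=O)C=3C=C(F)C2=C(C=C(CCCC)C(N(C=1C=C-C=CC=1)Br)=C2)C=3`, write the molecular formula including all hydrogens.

Heavy atoms from the SMILES: 1 Br, 21 C, 1 F, 1 N, 2 O.
Implicit hydrogens by atom environment:
  9 × C (aromatic): 1 H each → 9
  7 × C (aromatic): no H
  3 × C: 2 H each → 6
  1 × Br: no H
  1 × C: 3 H
  1 × C: no H
  1 × F: no H
  1 × N: no H
  1 × O: 1 H
  1 × O: no H
  Total hydrogens = 19.
Molecular formula: C21H19BrFNO2

C21H19BrFNO2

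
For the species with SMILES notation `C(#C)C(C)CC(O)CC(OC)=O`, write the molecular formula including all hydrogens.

C9H14O3

Heavy atoms from the SMILES: 9 C, 3 O.
Implicit hydrogens by atom environment:
  3 × C: 1 H each → 3
  2 × C: 3 H each → 6
  2 × C: 2 H each → 4
  2 × C: no H
  2 × O: no H
  1 × O: 1 H
  Total hydrogens = 14.
Molecular formula: C9H14O3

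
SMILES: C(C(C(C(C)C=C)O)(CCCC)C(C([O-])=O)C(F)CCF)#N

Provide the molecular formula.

Heavy atoms from the SMILES: 16 C, 2 F, 1 N, 3 O.
Implicit hydrogens by atom environment:
  6 × C: 2 H each → 12
  5 × C: 1 H each → 5
  3 × C: no H
  2 × C: 3 H each → 6
  2 × F: no H
  1 × N: no H
  1 × O: 1 H
  1 × O: no H
  1 × O (charge -1): no H
  Total hydrogens = 24.
Net charge -1.
Molecular formula: C16H24F2NO3-

C16H24F2NO3-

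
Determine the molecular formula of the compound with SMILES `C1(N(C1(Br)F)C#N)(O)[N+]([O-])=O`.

C3HBrFN3O3

Heavy atoms from the SMILES: 1 Br, 3 C, 1 F, 3 N, 3 O.
Implicit hydrogens by atom environment:
  3 × C: no H
  2 × N: no H
  1 × Br: no H
  1 × F: no H
  1 × N (charge +1): no H
  1 × O: 1 H
  1 × O: no H
  1 × O (charge -1): no H
  Total hydrogens = 1.
Molecular formula: C3HBrFN3O3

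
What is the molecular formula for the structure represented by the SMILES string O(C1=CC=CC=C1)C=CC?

C9H10O

Heavy atoms from the SMILES: 9 C, 1 O.
Implicit hydrogens by atom environment:
  5 × C (aromatic): 1 H each → 5
  2 × C: 1 H each → 2
  1 × C: 3 H
  1 × C (aromatic): no H
  1 × O: no H
  Total hydrogens = 10.
Molecular formula: C9H10O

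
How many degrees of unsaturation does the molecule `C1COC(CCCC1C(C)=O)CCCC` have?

2

Molecular formula from the SMILES: C13H24O2.
DoU = (2C + 2 + N − H − X)/2 = (2·13 + 2 + 0 − 24 − 0)/2 = 4/2 = 2.
(Structurally: 1 ring(s) + 1 π bond(s) = 2.)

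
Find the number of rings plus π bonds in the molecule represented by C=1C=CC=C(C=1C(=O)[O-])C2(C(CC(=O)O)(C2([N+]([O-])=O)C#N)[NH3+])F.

10

Molecular formula from the SMILES: C13H10FN3O6.
DoU = (2C + 2 + N − H − X)/2 = (2·13 + 2 + 3 − 10 − 1)/2 = 20/2 = 10.
(Structurally: 2 ring(s) + 8 π bond(s) = 10.)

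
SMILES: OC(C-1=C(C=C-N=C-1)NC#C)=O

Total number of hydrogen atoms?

Hydrogens are implicit in SMILES; fill each atom to its normal valence:
  3 × C (aromatic): 1 H each → 3
  2 × C (aromatic): no H
  2 × C: no H
  1 × C: 1 H
  1 × N: 1 H
  1 × N (aromatic): no H
  1 × O: 1 H
  1 × O: no H
  Total hydrogens = 6.

6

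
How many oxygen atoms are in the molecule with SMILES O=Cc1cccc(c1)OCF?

The symbol for oxygen appears 2 times in the SMILES.

2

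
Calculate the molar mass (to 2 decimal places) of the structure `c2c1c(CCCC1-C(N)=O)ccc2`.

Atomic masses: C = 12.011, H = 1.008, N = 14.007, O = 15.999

Molecular formula: C11H13NO.
M = 11×12.011 + 13×1.008 + 1×14.007 + 1×15.999 = 175.23 g/mol.

175.23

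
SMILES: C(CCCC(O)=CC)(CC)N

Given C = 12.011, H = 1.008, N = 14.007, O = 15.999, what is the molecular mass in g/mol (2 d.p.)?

Molecular formula: C9H19NO.
M = 9×12.011 + 19×1.008 + 1×14.007 + 1×15.999 = 157.26 g/mol.

157.26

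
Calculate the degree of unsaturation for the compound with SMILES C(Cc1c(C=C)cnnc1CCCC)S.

5

Molecular formula from the SMILES: C12H18N2S.
DoU = (2C + 2 + N − H − X)/2 = (2·12 + 2 + 2 − 18 − 0)/2 = 10/2 = 5.
(Structurally: 1 ring(s) + 4 π bond(s) = 5.)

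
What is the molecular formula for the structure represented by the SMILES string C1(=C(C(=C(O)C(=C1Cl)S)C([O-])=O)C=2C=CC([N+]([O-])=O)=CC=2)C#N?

Heavy atoms from the SMILES: 14 C, 1 Cl, 2 N, 5 O, 1 S.
Implicit hydrogens by atom environment:
  8 × C (aromatic): no H
  4 × C (aromatic): 1 H each → 4
  2 × C: no H
  2 × O: no H
  2 × O (charge -1): no H
  1 × Cl: no H
  1 × N: no H
  1 × N (charge +1): no H
  1 × O: 1 H
  1 × S: 1 H
  Total hydrogens = 6.
Net charge -1.
Molecular formula: C14H6ClN2O5S-

C14H6ClN2O5S-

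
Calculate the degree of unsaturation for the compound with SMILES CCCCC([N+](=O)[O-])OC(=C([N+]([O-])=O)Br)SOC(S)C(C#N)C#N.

Molecular formula from the SMILES: C11H13BrN4O6S2.
DoU = (2C + 2 + N − H − X)/2 = (2·11 + 2 + 4 − 13 − 1)/2 = 14/2 = 7.
(Structurally: 0 ring(s) + 7 π bond(s) = 7.)

7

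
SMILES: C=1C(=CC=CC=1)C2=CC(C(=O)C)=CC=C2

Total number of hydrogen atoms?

Hydrogens are implicit in SMILES; fill each atom to its normal valence:
  9 × C (aromatic): 1 H each → 9
  3 × C (aromatic): no H
  1 × C: 3 H
  1 × C: no H
  1 × O: no H
  Total hydrogens = 12.

12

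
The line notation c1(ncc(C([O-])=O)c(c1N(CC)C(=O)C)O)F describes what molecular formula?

Heavy atoms from the SMILES: 10 C, 1 F, 2 N, 4 O.
Implicit hydrogens by atom environment:
  4 × C (aromatic): no H
  2 × C: 3 H each → 6
  2 × C: no H
  2 × O: no H
  1 × C: 2 H
  1 × C (aromatic): 1 H
  1 × F: no H
  1 × N (aromatic): no H
  1 × N: no H
  1 × O: 1 H
  1 × O (charge -1): no H
  Total hydrogens = 10.
Net charge -1.
Molecular formula: C10H10FN2O4-

C10H10FN2O4-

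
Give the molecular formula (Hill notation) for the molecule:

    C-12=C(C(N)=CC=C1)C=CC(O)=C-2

Heavy atoms from the SMILES: 10 C, 1 N, 1 O.
Implicit hydrogens by atom environment:
  6 × C (aromatic): 1 H each → 6
  4 × C (aromatic): no H
  1 × N: 2 H
  1 × O: 1 H
  Total hydrogens = 9.
Molecular formula: C10H9NO

C10H9NO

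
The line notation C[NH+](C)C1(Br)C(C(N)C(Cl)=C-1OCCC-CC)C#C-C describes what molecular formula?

C15H25BrClN2O+

Heavy atoms from the SMILES: 1 Br, 15 C, 1 Cl, 2 N, 1 O.
Implicit hydrogens by atom environment:
  5 × C: no H
  4 × C: 3 H each → 12
  4 × C: 2 H each → 8
  2 × C: 1 H each → 2
  1 × Br: no H
  1 × Cl: no H
  1 × N: 2 H
  1 × N (charge +1): 1 H
  1 × O: no H
  Total hydrogens = 25.
Net charge +1.
Molecular formula: C15H25BrClN2O+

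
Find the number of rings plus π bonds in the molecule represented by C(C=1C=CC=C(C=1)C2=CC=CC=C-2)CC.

Molecular formula from the SMILES: C15H16.
DoU = (2C + 2 + N − H − X)/2 = (2·15 + 2 + 0 − 16 − 0)/2 = 16/2 = 8.
(Structurally: 2 ring(s) + 6 π bond(s) = 8.)

8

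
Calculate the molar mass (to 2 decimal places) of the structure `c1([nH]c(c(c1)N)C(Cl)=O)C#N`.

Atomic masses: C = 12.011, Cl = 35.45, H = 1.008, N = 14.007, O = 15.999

169.57

Molecular formula: C6H4ClN3O.
M = 6×12.011 + 1×35.45 + 4×1.008 + 3×14.007 + 1×15.999 = 169.57 g/mol.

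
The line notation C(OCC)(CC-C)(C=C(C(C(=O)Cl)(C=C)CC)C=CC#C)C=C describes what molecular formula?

Heavy atoms from the SMILES: 20 C, 1 Cl, 2 O.
Implicit hydrogens by atom environment:
  6 × C: 2 H each → 12
  6 × C: 1 H each → 6
  5 × C: no H
  3 × C: 3 H each → 9
  2 × O: no H
  1 × Cl: no H
  Total hydrogens = 27.
Molecular formula: C20H27ClO2

C20H27ClO2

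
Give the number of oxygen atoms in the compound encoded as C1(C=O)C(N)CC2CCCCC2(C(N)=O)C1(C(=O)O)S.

4

The symbol for oxygen appears 4 times in the SMILES.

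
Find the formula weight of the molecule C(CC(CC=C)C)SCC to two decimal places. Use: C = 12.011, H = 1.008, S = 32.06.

158.30

Molecular formula: C9H18S.
M = 9×12.011 + 18×1.008 + 1×32.06 = 158.30 g/mol.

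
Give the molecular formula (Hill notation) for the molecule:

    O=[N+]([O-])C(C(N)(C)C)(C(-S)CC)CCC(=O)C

C11H22N2O3S

Heavy atoms from the SMILES: 11 C, 2 N, 3 O, 1 S.
Implicit hydrogens by atom environment:
  4 × C: 3 H each → 12
  3 × C: 2 H each → 6
  3 × C: no H
  2 × O: no H
  1 × C: 1 H
  1 × N: 2 H
  1 × N (charge +1): no H
  1 × O (charge -1): no H
  1 × S: 1 H
  Total hydrogens = 22.
Molecular formula: C11H22N2O3S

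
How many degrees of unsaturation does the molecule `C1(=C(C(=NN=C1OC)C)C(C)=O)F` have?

Molecular formula from the SMILES: C8H9FN2O2.
DoU = (2C + 2 + N − H − X)/2 = (2·8 + 2 + 2 − 9 − 1)/2 = 10/2 = 5.
(Structurally: 1 ring(s) + 4 π bond(s) = 5.)

5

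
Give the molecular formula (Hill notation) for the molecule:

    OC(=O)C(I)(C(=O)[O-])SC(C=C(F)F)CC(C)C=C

Heavy atoms from the SMILES: 11 C, 2 F, 1 I, 4 O, 1 S.
Implicit hydrogens by atom environment:
  4 × C: 1 H each → 4
  4 × C: no H
  2 × C: 2 H each → 4
  2 × F: no H
  2 × O: no H
  1 × C: 3 H
  1 × I: no H
  1 × O: 1 H
  1 × O (charge -1): no H
  1 × S: no H
  Total hydrogens = 12.
Net charge -1.
Molecular formula: C11H12F2IO4S-

C11H12F2IO4S-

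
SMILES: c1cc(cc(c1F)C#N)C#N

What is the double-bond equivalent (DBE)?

8

Molecular formula from the SMILES: C8H3FN2.
DoU = (2C + 2 + N − H − X)/2 = (2·8 + 2 + 2 − 3 − 1)/2 = 16/2 = 8.
(Structurally: 1 ring(s) + 7 π bond(s) = 8.)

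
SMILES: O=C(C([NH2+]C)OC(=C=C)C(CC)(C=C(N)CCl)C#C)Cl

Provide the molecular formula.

C14H19Cl2N2O2+

Heavy atoms from the SMILES: 14 C, 2 Cl, 2 N, 2 O.
Implicit hydrogens by atom environment:
  6 × C: no H
  3 × C: 2 H each → 6
  3 × C: 1 H each → 3
  2 × C: 3 H each → 6
  2 × Cl: no H
  2 × O: no H
  1 × N: 2 H
  1 × N (charge +1): 2 H
  Total hydrogens = 19.
Net charge +1.
Molecular formula: C14H19Cl2N2O2+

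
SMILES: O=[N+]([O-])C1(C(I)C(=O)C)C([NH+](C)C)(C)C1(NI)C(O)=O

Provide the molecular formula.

Heavy atoms from the SMILES: 10 C, 2 I, 3 N, 5 O.
Implicit hydrogens by atom environment:
  5 × C: no H
  4 × C: 3 H each → 12
  3 × O: no H
  2 × I: no H
  1 × C: 1 H
  1 × N (charge +1): 1 H
  1 × N: 1 H
  1 × N (charge +1): no H
  1 × O: 1 H
  1 × O (charge -1): no H
  Total hydrogens = 16.
Net charge +1.
Molecular formula: C10H16I2N3O5+

C10H16I2N3O5+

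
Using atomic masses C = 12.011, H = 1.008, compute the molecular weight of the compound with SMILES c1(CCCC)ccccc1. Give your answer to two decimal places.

134.22

Molecular formula: C10H14.
M = 10×12.011 + 14×1.008 = 134.22 g/mol.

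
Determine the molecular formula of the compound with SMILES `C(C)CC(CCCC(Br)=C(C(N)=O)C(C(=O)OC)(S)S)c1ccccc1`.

C19H26BrNO3S2

Heavy atoms from the SMILES: 1 Br, 19 C, 1 N, 3 O, 2 S.
Implicit hydrogens by atom environment:
  5 × C: 2 H each → 10
  5 × C (aromatic): 1 H each → 5
  5 × C: no H
  3 × O: no H
  2 × C: 3 H each → 6
  2 × S: 1 H each → 2
  1 × Br: no H
  1 × C: 1 H
  1 × C (aromatic): no H
  1 × N: 2 H
  Total hydrogens = 26.
Molecular formula: C19H26BrNO3S2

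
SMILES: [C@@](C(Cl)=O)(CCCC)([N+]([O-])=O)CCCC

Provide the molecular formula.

Heavy atoms from the SMILES: 10 C, 1 Cl, 1 N, 3 O.
Implicit hydrogens by atom environment:
  6 × C: 2 H each → 12
  2 × C: 3 H each → 6
  2 × C: no H
  2 × O: no H
  1 × Cl: no H
  1 × N (charge +1): no H
  1 × O (charge -1): no H
  Total hydrogens = 18.
Molecular formula: C10H18ClNO3

C10H18ClNO3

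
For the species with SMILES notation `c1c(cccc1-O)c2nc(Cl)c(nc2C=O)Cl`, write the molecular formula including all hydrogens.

Heavy atoms from the SMILES: 11 C, 2 Cl, 2 N, 2 O.
Implicit hydrogens by atom environment:
  6 × C (aromatic): no H
  4 × C (aromatic): 1 H each → 4
  2 × Cl: no H
  2 × N (aromatic): no H
  1 × C: 1 H
  1 × O: 1 H
  1 × O: no H
  Total hydrogens = 6.
Molecular formula: C11H6Cl2N2O2

C11H6Cl2N2O2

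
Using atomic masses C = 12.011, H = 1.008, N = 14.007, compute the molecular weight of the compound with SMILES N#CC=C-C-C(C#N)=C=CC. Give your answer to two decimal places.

144.18

Molecular formula: C9H8N2.
M = 9×12.011 + 8×1.008 + 2×14.007 = 144.18 g/mol.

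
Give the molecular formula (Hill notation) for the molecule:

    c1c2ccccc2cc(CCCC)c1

Heavy atoms from the SMILES: 14 C.
Implicit hydrogens by atom environment:
  7 × C (aromatic): 1 H each → 7
  3 × C: 2 H each → 6
  3 × C (aromatic): no H
  1 × C: 3 H
  Total hydrogens = 16.
Molecular formula: C14H16

C14H16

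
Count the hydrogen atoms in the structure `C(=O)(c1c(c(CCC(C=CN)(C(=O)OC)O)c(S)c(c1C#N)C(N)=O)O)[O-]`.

16

Hydrogens are implicit in SMILES; fill each atom to its normal valence:
  6 × C (aromatic): no H
  5 × C: no H
  4 × O: no H
  2 × C: 2 H each → 4
  2 × C: 1 H each → 2
  2 × N: 2 H each → 4
  2 × O: 1 H each → 2
  1 × C: 3 H
  1 × N: no H
  1 × O (charge -1): no H
  1 × S: 1 H
  Total hydrogens = 16.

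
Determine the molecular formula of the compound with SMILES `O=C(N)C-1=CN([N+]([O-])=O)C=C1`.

Heavy atoms from the SMILES: 5 C, 3 N, 3 O.
Implicit hydrogens by atom environment:
  3 × C (aromatic): 1 H each → 3
  2 × O: no H
  1 × C (aromatic): no H
  1 × C: no H
  1 × N: 2 H
  1 × N (aromatic): no H
  1 × N (charge +1): no H
  1 × O (charge -1): no H
  Total hydrogens = 5.
Molecular formula: C5H5N3O3

C5H5N3O3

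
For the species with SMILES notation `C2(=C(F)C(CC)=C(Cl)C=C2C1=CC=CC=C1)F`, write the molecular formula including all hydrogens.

C14H11ClF2

Heavy atoms from the SMILES: 14 C, 1 Cl, 2 F.
Implicit hydrogens by atom environment:
  6 × C (aromatic): 1 H each → 6
  6 × C (aromatic): no H
  2 × F: no H
  1 × C: 3 H
  1 × C: 2 H
  1 × Cl: no H
  Total hydrogens = 11.
Molecular formula: C14H11ClF2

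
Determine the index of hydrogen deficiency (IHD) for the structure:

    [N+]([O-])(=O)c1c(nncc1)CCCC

5

Molecular formula from the SMILES: C8H11N3O2.
DoU = (2C + 2 + N − H − X)/2 = (2·8 + 2 + 3 − 11 − 0)/2 = 10/2 = 5.
(Structurally: 1 ring(s) + 4 π bond(s) = 5.)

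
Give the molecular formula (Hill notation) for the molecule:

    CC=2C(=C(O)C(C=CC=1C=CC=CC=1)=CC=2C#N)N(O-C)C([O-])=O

Heavy atoms from the SMILES: 18 C, 2 N, 4 O.
Implicit hydrogens by atom environment:
  6 × C (aromatic): 1 H each → 6
  6 × C (aromatic): no H
  2 × C: 3 H each → 6
  2 × C: 1 H each → 2
  2 × C: no H
  2 × N: no H
  2 × O: no H
  1 × O: 1 H
  1 × O (charge -1): no H
  Total hydrogens = 15.
Net charge -1.
Molecular formula: C18H15N2O4-

C18H15N2O4-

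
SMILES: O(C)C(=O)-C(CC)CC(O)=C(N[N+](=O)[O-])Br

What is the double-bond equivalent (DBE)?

Molecular formula from the SMILES: C8H13BrN2O5.
DoU = (2C + 2 + N − H − X)/2 = (2·8 + 2 + 2 − 13 − 1)/2 = 6/2 = 3.
(Structurally: 0 ring(s) + 3 π bond(s) = 3.)

3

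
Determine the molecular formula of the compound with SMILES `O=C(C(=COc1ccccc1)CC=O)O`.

Heavy atoms from the SMILES: 11 C, 4 O.
Implicit hydrogens by atom environment:
  5 × C (aromatic): 1 H each → 5
  3 × O: no H
  2 × C: 1 H each → 2
  2 × C: no H
  1 × C: 2 H
  1 × C (aromatic): no H
  1 × O: 1 H
  Total hydrogens = 10.
Molecular formula: C11H10O4

C11H10O4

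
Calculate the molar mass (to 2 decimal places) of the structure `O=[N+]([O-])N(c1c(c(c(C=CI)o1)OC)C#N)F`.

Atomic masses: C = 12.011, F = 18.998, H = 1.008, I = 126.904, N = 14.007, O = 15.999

353.05

Molecular formula: C8H5FIN3O4.
M = 8×12.011 + 1×18.998 + 5×1.008 + 1×126.904 + 3×14.007 + 4×15.999 = 353.05 g/mol.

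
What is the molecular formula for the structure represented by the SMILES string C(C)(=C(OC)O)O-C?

Heavy atoms from the SMILES: 5 C, 3 O.
Implicit hydrogens by atom environment:
  3 × C: 3 H each → 9
  2 × C: no H
  2 × O: no H
  1 × O: 1 H
  Total hydrogens = 10.
Molecular formula: C5H10O3

C5H10O3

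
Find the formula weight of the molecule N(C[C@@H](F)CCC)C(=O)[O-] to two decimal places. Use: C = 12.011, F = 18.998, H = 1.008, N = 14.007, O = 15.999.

Molecular formula: C6H11FNO2-.
M = 6×12.011 + 1×18.998 + 11×1.008 + 1×14.007 + 2×15.999 = 148.16 g/mol.

148.16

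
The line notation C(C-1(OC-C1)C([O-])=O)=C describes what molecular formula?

Heavy atoms from the SMILES: 6 C, 3 O.
Implicit hydrogens by atom environment:
  3 × C: 2 H each → 6
  2 × C: no H
  2 × O: no H
  1 × C: 1 H
  1 × O (charge -1): no H
  Total hydrogens = 7.
Net charge -1.
Molecular formula: C6H7O3-

C6H7O3-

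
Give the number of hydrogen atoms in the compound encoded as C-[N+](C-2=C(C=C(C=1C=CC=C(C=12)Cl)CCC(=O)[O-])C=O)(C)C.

18

Hydrogens are implicit in SMILES; fill each atom to its normal valence:
  6 × C (aromatic): no H
  4 × C (aromatic): 1 H each → 4
  3 × C: 3 H each → 9
  2 × C: 2 H each → 4
  2 × O: no H
  1 × C: 1 H
  1 × C: no H
  1 × Cl: no H
  1 × N (charge +1): no H
  1 × O (charge -1): no H
  Total hydrogens = 18.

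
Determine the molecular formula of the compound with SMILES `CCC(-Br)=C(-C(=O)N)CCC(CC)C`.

C11H20BrNO

Heavy atoms from the SMILES: 1 Br, 11 C, 1 N, 1 O.
Implicit hydrogens by atom environment:
  4 × C: 2 H each → 8
  3 × C: 3 H each → 9
  3 × C: no H
  1 × Br: no H
  1 × C: 1 H
  1 × N: 2 H
  1 × O: no H
  Total hydrogens = 20.
Molecular formula: C11H20BrNO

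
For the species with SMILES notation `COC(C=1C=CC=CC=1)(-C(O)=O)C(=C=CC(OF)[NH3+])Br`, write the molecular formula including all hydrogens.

Heavy atoms from the SMILES: 1 Br, 13 C, 1 F, 1 N, 4 O.
Implicit hydrogens by atom environment:
  5 × C (aromatic): 1 H each → 5
  4 × C: no H
  3 × O: no H
  2 × C: 1 H each → 2
  1 × Br: no H
  1 × C: 3 H
  1 × C (aromatic): no H
  1 × F: no H
  1 × N (charge +1): 3 H
  1 × O: 1 H
  Total hydrogens = 14.
Net charge +1.
Molecular formula: C13H14BrFNO4+

C13H14BrFNO4+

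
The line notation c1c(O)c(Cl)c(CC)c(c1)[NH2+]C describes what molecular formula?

Heavy atoms from the SMILES: 9 C, 1 Cl, 1 N, 1 O.
Implicit hydrogens by atom environment:
  4 × C (aromatic): no H
  2 × C: 3 H each → 6
  2 × C (aromatic): 1 H each → 2
  1 × C: 2 H
  1 × Cl: no H
  1 × N (charge +1): 2 H
  1 × O: 1 H
  Total hydrogens = 13.
Net charge +1.
Molecular formula: C9H13ClNO+

C9H13ClNO+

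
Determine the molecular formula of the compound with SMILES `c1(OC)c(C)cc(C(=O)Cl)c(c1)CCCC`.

Heavy atoms from the SMILES: 13 C, 1 Cl, 2 O.
Implicit hydrogens by atom environment:
  4 × C (aromatic): no H
  3 × C: 3 H each → 9
  3 × C: 2 H each → 6
  2 × C (aromatic): 1 H each → 2
  2 × O: no H
  1 × C: no H
  1 × Cl: no H
  Total hydrogens = 17.
Molecular formula: C13H17ClO2

C13H17ClO2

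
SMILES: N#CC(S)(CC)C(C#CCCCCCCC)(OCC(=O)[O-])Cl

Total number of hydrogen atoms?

Hydrogens are implicit in SMILES; fill each atom to its normal valence:
  8 × C: 2 H each → 16
  6 × C: no H
  2 × C: 3 H each → 6
  2 × O: no H
  1 × Cl: no H
  1 × N: no H
  1 × O (charge -1): no H
  1 × S: 1 H
  Total hydrogens = 23.

23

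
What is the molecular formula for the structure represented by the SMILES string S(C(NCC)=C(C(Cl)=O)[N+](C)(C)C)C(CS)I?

C10H19ClIN2OS2+

Heavy atoms from the SMILES: 10 C, 1 Cl, 1 I, 2 N, 1 O, 2 S.
Implicit hydrogens by atom environment:
  4 × C: 3 H each → 12
  3 × C: no H
  2 × C: 2 H each → 4
  1 × C: 1 H
  1 × Cl: no H
  1 × I: no H
  1 × N: 1 H
  1 × N (charge +1): no H
  1 × O: no H
  1 × S: 1 H
  1 × S: no H
  Total hydrogens = 19.
Net charge +1.
Molecular formula: C10H19ClIN2OS2+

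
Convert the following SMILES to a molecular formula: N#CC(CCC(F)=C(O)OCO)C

Heavy atoms from the SMILES: 8 C, 1 F, 1 N, 3 O.
Implicit hydrogens by atom environment:
  3 × C: 2 H each → 6
  3 × C: no H
  2 × O: 1 H each → 2
  1 × C: 3 H
  1 × C: 1 H
  1 × F: no H
  1 × N: no H
  1 × O: no H
  Total hydrogens = 12.
Molecular formula: C8H12FNO3

C8H12FNO3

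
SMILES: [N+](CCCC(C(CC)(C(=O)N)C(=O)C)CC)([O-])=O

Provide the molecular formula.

C12H22N2O4

Heavy atoms from the SMILES: 12 C, 2 N, 4 O.
Implicit hydrogens by atom environment:
  5 × C: 2 H each → 10
  3 × C: 3 H each → 9
  3 × C: no H
  3 × O: no H
  1 × C: 1 H
  1 × N: 2 H
  1 × N (charge +1): no H
  1 × O (charge -1): no H
  Total hydrogens = 22.
Molecular formula: C12H22N2O4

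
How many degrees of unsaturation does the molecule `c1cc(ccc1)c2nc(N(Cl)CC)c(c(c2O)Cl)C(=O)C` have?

Molecular formula from the SMILES: C15H14Cl2N2O2.
DoU = (2C + 2 + N − H − X)/2 = (2·15 + 2 + 2 − 14 − 2)/2 = 18/2 = 9.
(Structurally: 2 ring(s) + 7 π bond(s) = 9.)

9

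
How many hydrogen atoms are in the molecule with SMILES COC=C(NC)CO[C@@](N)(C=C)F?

Hydrogens are implicit in SMILES; fill each atom to its normal valence:
  2 × C: 3 H each → 6
  2 × C: 2 H each → 4
  2 × C: 1 H each → 2
  2 × C: no H
  2 × O: no H
  1 × F: no H
  1 × N: 2 H
  1 × N: 1 H
  Total hydrogens = 15.

15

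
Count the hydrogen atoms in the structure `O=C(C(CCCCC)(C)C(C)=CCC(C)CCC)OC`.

Hydrogens are implicit in SMILES; fill each atom to its normal valence:
  7 × C: 2 H each → 14
  6 × C: 3 H each → 18
  3 × C: no H
  2 × C: 1 H each → 2
  2 × O: no H
  Total hydrogens = 34.

34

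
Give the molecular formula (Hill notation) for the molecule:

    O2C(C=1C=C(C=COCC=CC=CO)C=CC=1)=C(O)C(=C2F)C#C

C19H15FO4

Heavy atoms from the SMILES: 19 C, 1 F, 4 O.
Implicit hydrogens by atom environment:
  7 × C: 1 H each → 7
  6 × C (aromatic): no H
  4 × C (aromatic): 1 H each → 4
  2 × O: 1 H each → 2
  1 × C: 2 H
  1 × C: no H
  1 × F: no H
  1 × O (aromatic): no H
  1 × O: no H
  Total hydrogens = 15.
Molecular formula: C19H15FO4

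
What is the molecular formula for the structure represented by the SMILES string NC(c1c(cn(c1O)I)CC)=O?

Heavy atoms from the SMILES: 7 C, 1 I, 2 N, 2 O.
Implicit hydrogens by atom environment:
  3 × C (aromatic): no H
  1 × C: 3 H
  1 × C: 2 H
  1 × C (aromatic): 1 H
  1 × C: no H
  1 × I: no H
  1 × N: 2 H
  1 × N (aromatic): no H
  1 × O: 1 H
  1 × O: no H
  Total hydrogens = 9.
Molecular formula: C7H9IN2O2

C7H9IN2O2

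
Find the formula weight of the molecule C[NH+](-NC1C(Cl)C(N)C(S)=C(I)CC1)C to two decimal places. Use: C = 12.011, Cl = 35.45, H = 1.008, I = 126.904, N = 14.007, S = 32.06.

362.68

Molecular formula: C9H18ClIN3S+.
M = 9×12.011 + 1×35.45 + 18×1.008 + 1×126.904 + 3×14.007 + 1×32.06 = 362.68 g/mol.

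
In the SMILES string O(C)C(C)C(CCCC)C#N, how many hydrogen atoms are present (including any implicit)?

Hydrogens are implicit in SMILES; fill each atom to its normal valence:
  3 × C: 3 H each → 9
  3 × C: 2 H each → 6
  2 × C: 1 H each → 2
  1 × C: no H
  1 × N: no H
  1 × O: no H
  Total hydrogens = 17.

17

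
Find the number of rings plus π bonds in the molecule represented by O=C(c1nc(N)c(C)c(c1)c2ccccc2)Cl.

Molecular formula from the SMILES: C13H11ClN2O.
DoU = (2C + 2 + N − H − X)/2 = (2·13 + 2 + 2 − 11 − 1)/2 = 18/2 = 9.
(Structurally: 2 ring(s) + 7 π bond(s) = 9.)

9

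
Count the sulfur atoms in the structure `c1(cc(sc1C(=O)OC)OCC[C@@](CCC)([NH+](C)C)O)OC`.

1

The symbol for sulfur appears 1 time in the SMILES.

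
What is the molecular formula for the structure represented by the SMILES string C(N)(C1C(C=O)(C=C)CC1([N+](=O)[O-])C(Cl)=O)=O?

Heavy atoms from the SMILES: 9 C, 1 Cl, 2 N, 5 O.
Implicit hydrogens by atom environment:
  4 × C: no H
  4 × O: no H
  3 × C: 1 H each → 3
  2 × C: 2 H each → 4
  1 × Cl: no H
  1 × N: 2 H
  1 × N (charge +1): no H
  1 × O (charge -1): no H
  Total hydrogens = 9.
Molecular formula: C9H9ClN2O5

C9H9ClN2O5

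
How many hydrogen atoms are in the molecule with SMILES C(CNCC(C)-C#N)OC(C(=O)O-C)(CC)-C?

22

Hydrogens are implicit in SMILES; fill each atom to its normal valence:
  4 × C: 3 H each → 12
  4 × C: 2 H each → 8
  3 × C: no H
  3 × O: no H
  1 × C: 1 H
  1 × N: 1 H
  1 × N: no H
  Total hydrogens = 22.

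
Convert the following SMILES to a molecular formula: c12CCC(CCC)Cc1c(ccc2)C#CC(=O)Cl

C16H17ClO

Heavy atoms from the SMILES: 16 C, 1 Cl, 1 O.
Implicit hydrogens by atom environment:
  5 × C: 2 H each → 10
  3 × C (aromatic): 1 H each → 3
  3 × C (aromatic): no H
  3 × C: no H
  1 × C: 3 H
  1 × C: 1 H
  1 × Cl: no H
  1 × O: no H
  Total hydrogens = 17.
Molecular formula: C16H17ClO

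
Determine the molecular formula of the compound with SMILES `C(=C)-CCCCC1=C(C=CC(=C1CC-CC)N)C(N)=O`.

Heavy atoms from the SMILES: 17 C, 2 N, 1 O.
Implicit hydrogens by atom environment:
  8 × C: 2 H each → 16
  4 × C (aromatic): no H
  2 × C (aromatic): 1 H each → 2
  2 × N: 2 H each → 4
  1 × C: 3 H
  1 × C: 1 H
  1 × C: no H
  1 × O: no H
  Total hydrogens = 26.
Molecular formula: C17H26N2O

C17H26N2O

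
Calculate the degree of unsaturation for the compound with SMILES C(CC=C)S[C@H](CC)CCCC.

1

Molecular formula from the SMILES: C11H22S.
DoU = (2C + 2 + N − H − X)/2 = (2·11 + 2 + 0 − 22 − 0)/2 = 2/2 = 1.
(Structurally: 0 ring(s) + 1 π bond(s) = 1.)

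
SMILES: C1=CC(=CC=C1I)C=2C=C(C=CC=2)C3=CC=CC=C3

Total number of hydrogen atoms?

13

Hydrogens are implicit in SMILES; fill each atom to its normal valence:
  13 × C (aromatic): 1 H each → 13
  5 × C (aromatic): no H
  1 × I: no H
  Total hydrogens = 13.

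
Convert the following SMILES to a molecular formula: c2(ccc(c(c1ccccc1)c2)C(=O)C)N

C14H13NO

Heavy atoms from the SMILES: 14 C, 1 N, 1 O.
Implicit hydrogens by atom environment:
  8 × C (aromatic): 1 H each → 8
  4 × C (aromatic): no H
  1 × C: 3 H
  1 × C: no H
  1 × N: 2 H
  1 × O: no H
  Total hydrogens = 13.
Molecular formula: C14H13NO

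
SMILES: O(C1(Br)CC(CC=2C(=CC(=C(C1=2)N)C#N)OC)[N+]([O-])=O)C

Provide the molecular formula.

C13H14BrN3O4

Heavy atoms from the SMILES: 1 Br, 13 C, 3 N, 4 O.
Implicit hydrogens by atom environment:
  5 × C (aromatic): no H
  3 × O: no H
  2 × C: 3 H each → 6
  2 × C: 2 H each → 4
  2 × C: no H
  1 × Br: no H
  1 × C (aromatic): 1 H
  1 × C: 1 H
  1 × N: 2 H
  1 × N (charge +1): no H
  1 × N: no H
  1 × O (charge -1): no H
  Total hydrogens = 14.
Molecular formula: C13H14BrN3O4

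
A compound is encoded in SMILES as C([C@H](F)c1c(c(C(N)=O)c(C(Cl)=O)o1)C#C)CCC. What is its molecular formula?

Heavy atoms from the SMILES: 13 C, 1 Cl, 1 F, 1 N, 3 O.
Implicit hydrogens by atom environment:
  4 × C (aromatic): no H
  3 × C: 2 H each → 6
  3 × C: no H
  2 × C: 1 H each → 2
  2 × O: no H
  1 × C: 3 H
  1 × Cl: no H
  1 × F: no H
  1 × N: 2 H
  1 × O (aromatic): no H
  Total hydrogens = 13.
Molecular formula: C13H13ClFNO3

C13H13ClFNO3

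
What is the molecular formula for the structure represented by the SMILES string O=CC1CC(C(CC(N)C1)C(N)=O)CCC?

C12H22N2O2

Heavy atoms from the SMILES: 12 C, 2 N, 2 O.
Implicit hydrogens by atom environment:
  5 × C: 2 H each → 10
  5 × C: 1 H each → 5
  2 × N: 2 H each → 4
  2 × O: no H
  1 × C: 3 H
  1 × C: no H
  Total hydrogens = 22.
Molecular formula: C12H22N2O2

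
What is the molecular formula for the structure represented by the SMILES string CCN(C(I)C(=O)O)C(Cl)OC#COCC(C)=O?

C10H13ClINO5

Heavy atoms from the SMILES: 10 C, 1 Cl, 1 I, 1 N, 5 O.
Implicit hydrogens by atom environment:
  4 × C: no H
  4 × O: no H
  2 × C: 3 H each → 6
  2 × C: 2 H each → 4
  2 × C: 1 H each → 2
  1 × Cl: no H
  1 × I: no H
  1 × N: no H
  1 × O: 1 H
  Total hydrogens = 13.
Molecular formula: C10H13ClINO5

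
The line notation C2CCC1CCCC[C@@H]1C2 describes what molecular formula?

C10H18

Heavy atoms from the SMILES: 10 C.
Implicit hydrogens by atom environment:
  8 × C: 2 H each → 16
  2 × C: 1 H each → 2
  Total hydrogens = 18.
Molecular formula: C10H18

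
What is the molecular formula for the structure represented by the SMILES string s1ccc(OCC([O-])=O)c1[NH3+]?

C6H7NO3S

Heavy atoms from the SMILES: 6 C, 1 N, 3 O, 1 S.
Implicit hydrogens by atom environment:
  2 × C (aromatic): 1 H each → 2
  2 × C (aromatic): no H
  2 × O: no H
  1 × C: 2 H
  1 × C: no H
  1 × N (charge +1): 3 H
  1 × O (charge -1): no H
  1 × S (aromatic): no H
  Total hydrogens = 7.
Molecular formula: C6H7NO3S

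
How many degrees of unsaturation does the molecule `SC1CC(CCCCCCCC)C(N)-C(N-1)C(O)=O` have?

Molecular formula from the SMILES: C14H28N2O2S.
DoU = (2C + 2 + N − H − X)/2 = (2·14 + 2 + 2 − 28 − 0)/2 = 4/2 = 2.
(Structurally: 1 ring(s) + 1 π bond(s) = 2.)

2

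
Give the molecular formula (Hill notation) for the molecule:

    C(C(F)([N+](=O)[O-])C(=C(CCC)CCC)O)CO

C11H20FNO4

Heavy atoms from the SMILES: 11 C, 1 F, 1 N, 4 O.
Implicit hydrogens by atom environment:
  6 × C: 2 H each → 12
  3 × C: no H
  2 × C: 3 H each → 6
  2 × O: 1 H each → 2
  1 × F: no H
  1 × N (charge +1): no H
  1 × O: no H
  1 × O (charge -1): no H
  Total hydrogens = 20.
Molecular formula: C11H20FNO4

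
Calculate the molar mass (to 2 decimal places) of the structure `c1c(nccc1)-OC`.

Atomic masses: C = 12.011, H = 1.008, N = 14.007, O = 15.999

109.13

Molecular formula: C6H7NO.
M = 6×12.011 + 7×1.008 + 1×14.007 + 1×15.999 = 109.13 g/mol.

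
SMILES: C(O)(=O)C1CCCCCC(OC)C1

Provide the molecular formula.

C10H18O3

Heavy atoms from the SMILES: 10 C, 3 O.
Implicit hydrogens by atom environment:
  6 × C: 2 H each → 12
  2 × C: 1 H each → 2
  2 × O: no H
  1 × C: 3 H
  1 × C: no H
  1 × O: 1 H
  Total hydrogens = 18.
Molecular formula: C10H18O3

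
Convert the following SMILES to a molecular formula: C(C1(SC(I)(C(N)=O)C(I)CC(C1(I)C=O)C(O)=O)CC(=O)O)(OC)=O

C13H14I3NO8S

Heavy atoms from the SMILES: 13 C, 3 I, 1 N, 8 O, 1 S.
Implicit hydrogens by atom environment:
  7 × C: no H
  6 × O: no H
  3 × C: 1 H each → 3
  3 × I: no H
  2 × C: 2 H each → 4
  2 × O: 1 H each → 2
  1 × C: 3 H
  1 × N: 2 H
  1 × S: no H
  Total hydrogens = 14.
Molecular formula: C13H14I3NO8S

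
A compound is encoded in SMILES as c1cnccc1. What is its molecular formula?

C5H5N

Heavy atoms from the SMILES: 5 C, 1 N.
Implicit hydrogens by atom environment:
  5 × C (aromatic): 1 H each → 5
  1 × N (aromatic): no H
  Total hydrogens = 5.
Molecular formula: C5H5N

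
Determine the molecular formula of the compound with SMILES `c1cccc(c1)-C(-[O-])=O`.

C7H5O2-

Heavy atoms from the SMILES: 7 C, 2 O.
Implicit hydrogens by atom environment:
  5 × C (aromatic): 1 H each → 5
  1 × C (aromatic): no H
  1 × C: no H
  1 × O: no H
  1 × O (charge -1): no H
  Total hydrogens = 5.
Net charge -1.
Molecular formula: C7H5O2-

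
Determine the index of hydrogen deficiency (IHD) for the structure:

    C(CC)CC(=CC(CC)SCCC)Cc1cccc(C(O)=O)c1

6

Molecular formula from the SMILES: C20H30O2S.
DoU = (2C + 2 + N − H − X)/2 = (2·20 + 2 + 0 − 30 − 0)/2 = 12/2 = 6.
(Structurally: 1 ring(s) + 5 π bond(s) = 6.)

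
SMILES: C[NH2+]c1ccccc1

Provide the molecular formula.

Heavy atoms from the SMILES: 7 C, 1 N.
Implicit hydrogens by atom environment:
  5 × C (aromatic): 1 H each → 5
  1 × C: 3 H
  1 × C (aromatic): no H
  1 × N (charge +1): 2 H
  Total hydrogens = 10.
Net charge +1.
Molecular formula: C7H10N+

C7H10N+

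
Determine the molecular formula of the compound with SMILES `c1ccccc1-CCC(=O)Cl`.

C9H9ClO

Heavy atoms from the SMILES: 9 C, 1 Cl, 1 O.
Implicit hydrogens by atom environment:
  5 × C (aromatic): 1 H each → 5
  2 × C: 2 H each → 4
  1 × C (aromatic): no H
  1 × C: no H
  1 × Cl: no H
  1 × O: no H
  Total hydrogens = 9.
Molecular formula: C9H9ClO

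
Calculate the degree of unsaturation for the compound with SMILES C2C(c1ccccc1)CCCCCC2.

Molecular formula from the SMILES: C14H20.
DoU = (2C + 2 + N − H − X)/2 = (2·14 + 2 + 0 − 20 − 0)/2 = 10/2 = 5.
(Structurally: 2 ring(s) + 3 π bond(s) = 5.)

5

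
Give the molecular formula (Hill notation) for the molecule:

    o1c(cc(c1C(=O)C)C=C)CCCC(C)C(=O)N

C14H19NO3

Heavy atoms from the SMILES: 14 C, 1 N, 3 O.
Implicit hydrogens by atom environment:
  4 × C: 2 H each → 8
  3 × C (aromatic): no H
  2 × C: 3 H each → 6
  2 × C: 1 H each → 2
  2 × C: no H
  2 × O: no H
  1 × C (aromatic): 1 H
  1 × N: 2 H
  1 × O (aromatic): no H
  Total hydrogens = 19.
Molecular formula: C14H19NO3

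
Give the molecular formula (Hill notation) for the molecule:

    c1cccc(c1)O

Heavy atoms from the SMILES: 6 C, 1 O.
Implicit hydrogens by atom environment:
  5 × C (aromatic): 1 H each → 5
  1 × C (aromatic): no H
  1 × O: 1 H
  Total hydrogens = 6.
Molecular formula: C6H6O

C6H6O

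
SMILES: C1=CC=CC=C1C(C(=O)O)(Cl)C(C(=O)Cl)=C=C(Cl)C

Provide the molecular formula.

Heavy atoms from the SMILES: 13 C, 3 Cl, 3 O.
Implicit hydrogens by atom environment:
  6 × C: no H
  5 × C (aromatic): 1 H each → 5
  3 × Cl: no H
  2 × O: no H
  1 × C: 3 H
  1 × C (aromatic): no H
  1 × O: 1 H
  Total hydrogens = 9.
Molecular formula: C13H9Cl3O3

C13H9Cl3O3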